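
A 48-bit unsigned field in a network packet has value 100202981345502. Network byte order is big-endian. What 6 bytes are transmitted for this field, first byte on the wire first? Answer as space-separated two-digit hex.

100202981345502 in hexadecimal, padded to 48 bits, is 0x5B22531BC8DE.
Split into bytes (most-significant first): 5B 22 53 1B C8 DE.
Big-endian stores the most-significant byte at the lowest address.
So the memory order matches the most-significant-first order: 5B 22 53 1B C8 DE.

5B 22 53 1B C8 DE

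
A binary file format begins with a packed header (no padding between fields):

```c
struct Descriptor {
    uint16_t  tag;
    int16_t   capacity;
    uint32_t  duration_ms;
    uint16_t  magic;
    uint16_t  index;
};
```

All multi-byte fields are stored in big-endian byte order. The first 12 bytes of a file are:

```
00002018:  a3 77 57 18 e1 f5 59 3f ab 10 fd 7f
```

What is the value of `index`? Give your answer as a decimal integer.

`index` follows `tag` (2 B), `capacity` (2 B), `duration_ms` (4 B), `magic` (2 B), so it starts at offset 2 + 2 + 4 + 2 = 10 and occupies 2 bytes.
Bytes at offsets 10..11: FD 7F.
In big-endian order the high byte comes first in memory.
The bytes are already most-significant first: 0xFD7F.
0xFD7F = 64895.

64895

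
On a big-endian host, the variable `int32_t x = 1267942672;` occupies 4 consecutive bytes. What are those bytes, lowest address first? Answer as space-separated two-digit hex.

4B 93 45 10

1267942672 in hexadecimal, padded to 32 bits, is 0x4B934510.
Split into bytes (most-significant first): 4B 93 45 10.
In big-endian order the high byte comes first in memory.
So the memory order matches the most-significant-first order: 4B 93 45 10.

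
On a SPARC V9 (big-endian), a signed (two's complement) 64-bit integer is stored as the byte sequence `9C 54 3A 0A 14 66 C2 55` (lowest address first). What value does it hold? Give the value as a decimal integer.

Big-endian stores the most-significant byte at the lowest address.
The bytes are already most-significant first: 0x9C543A0A1466C255.
Top bit is set, so as a signed 64-bit value this is 0x9C543A0A1466C255 − 2^64 = -7182051690782735787.

-7182051690782735787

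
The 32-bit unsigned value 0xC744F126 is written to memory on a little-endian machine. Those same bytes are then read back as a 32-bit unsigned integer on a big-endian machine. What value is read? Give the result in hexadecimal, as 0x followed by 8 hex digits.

Stored little-endian, the bytes at ascending addresses are 26 F1 44 C7.
Read back as big-endian, the last byte is least significant, giving 0x26F144C7.

0x26F144C7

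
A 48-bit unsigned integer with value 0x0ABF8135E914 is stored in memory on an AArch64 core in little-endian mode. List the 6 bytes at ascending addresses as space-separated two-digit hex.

14 E9 35 81 BF 0A

Split into bytes (most-significant first): 0A BF 81 35 E9 14.
Little-endian: lowest address holds the least-significant byte.
So at ascending addresses the bytes are 14 E9 35 81 BF 0A.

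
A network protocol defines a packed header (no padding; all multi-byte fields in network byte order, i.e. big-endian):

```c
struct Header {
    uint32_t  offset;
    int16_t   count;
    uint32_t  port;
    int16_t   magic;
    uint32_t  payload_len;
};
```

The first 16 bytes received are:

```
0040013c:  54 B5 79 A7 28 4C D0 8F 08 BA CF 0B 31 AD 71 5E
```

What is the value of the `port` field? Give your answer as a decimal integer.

3499034810

`port` follows `offset` (4 B), `count` (2 B), so it starts at offset 4 + 2 = 6 and occupies 4 bytes.
Bytes at offsets 6..9: D0 8F 08 BA.
In big-endian order the high byte comes first in memory.
The bytes are already most-significant first: 0xD08F08BA.
0xD08F08BA = 3499034810.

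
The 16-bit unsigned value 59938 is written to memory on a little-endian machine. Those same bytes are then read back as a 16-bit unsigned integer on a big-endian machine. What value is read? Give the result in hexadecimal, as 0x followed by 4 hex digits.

0x22EA

59938 in 16-bit hexadecimal is 0xEA22.
Stored little-endian, the bytes at ascending addresses are 22 EA.
Read back as big-endian, the last byte is least significant, giving 0x22EA.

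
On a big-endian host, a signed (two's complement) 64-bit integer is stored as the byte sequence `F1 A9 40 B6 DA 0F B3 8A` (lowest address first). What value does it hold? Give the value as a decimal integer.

Big-endian: lowest address holds the most-significant byte.
The bytes are already most-significant first: 0xF1A940B6DA0FB38A.
Top bit is set, so as a signed 64-bit value this is 0xF1A940B6DA0FB38A − 2^64 = -1033223485418130550.

-1033223485418130550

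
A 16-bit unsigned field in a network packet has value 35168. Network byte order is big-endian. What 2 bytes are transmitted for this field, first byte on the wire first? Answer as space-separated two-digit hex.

35168 in hexadecimal, padded to 16 bits, is 0x8960.
Split into bytes (most-significant first): 89 60.
Big-endian: lowest address holds the most-significant byte.
So the memory order matches the most-significant-first order: 89 60.

89 60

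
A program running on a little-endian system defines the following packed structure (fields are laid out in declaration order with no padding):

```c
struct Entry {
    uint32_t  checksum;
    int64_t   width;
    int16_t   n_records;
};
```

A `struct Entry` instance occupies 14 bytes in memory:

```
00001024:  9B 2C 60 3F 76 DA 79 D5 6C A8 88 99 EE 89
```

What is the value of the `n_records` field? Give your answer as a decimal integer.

`n_records` follows `checksum` (4 B), `width` (8 B), so it starts at offset 4 + 8 = 12 and occupies 2 bytes.
Bytes at offsets 12..13: EE 89.
Little-endian stores the least-significant byte at the lowest address.
Reassemble most-significant byte first: 89 EE → 0x89EE.
Top bit is set, so as a signed 16-bit value this is 0x89EE − 2^16 = -30226.

-30226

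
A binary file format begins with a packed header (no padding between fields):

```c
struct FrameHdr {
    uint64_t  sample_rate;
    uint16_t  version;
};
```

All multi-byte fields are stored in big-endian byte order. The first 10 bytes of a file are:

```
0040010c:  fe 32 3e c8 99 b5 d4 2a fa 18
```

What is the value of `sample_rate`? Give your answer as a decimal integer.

`sample_rate` is the first field, at byte offset 0, occupying 8 bytes.
Bytes at offsets 0..7: FE 32 3E C8 99 B5 D4 2A.
Big-endian: lowest address holds the most-significant byte.
The bytes are already most-significant first: 0xFE323EC899B5D42A.
0xFE323EC899B5D42A = 18316771665762440234.

18316771665762440234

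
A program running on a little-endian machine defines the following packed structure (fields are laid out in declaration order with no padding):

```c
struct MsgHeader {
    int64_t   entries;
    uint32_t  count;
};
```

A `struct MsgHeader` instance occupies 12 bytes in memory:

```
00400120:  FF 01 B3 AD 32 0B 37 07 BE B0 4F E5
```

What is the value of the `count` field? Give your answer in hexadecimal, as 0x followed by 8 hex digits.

0xE54FB0BE

`count` follows `entries` (8 bytes), so it starts at byte offset 8 and occupies 4 bytes.
Bytes at offsets 8..11: BE B0 4F E5.
In little-endian order the low byte comes first in memory.
Reassemble most-significant byte first: E5 4F B0 BE → 0xE54FB0BE.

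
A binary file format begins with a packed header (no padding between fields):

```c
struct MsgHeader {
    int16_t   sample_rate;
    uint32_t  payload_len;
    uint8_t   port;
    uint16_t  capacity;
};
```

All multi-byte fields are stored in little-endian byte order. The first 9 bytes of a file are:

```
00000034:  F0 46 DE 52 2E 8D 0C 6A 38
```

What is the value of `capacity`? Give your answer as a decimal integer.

`capacity` follows `sample_rate` (2 B), `payload_len` (4 B), `port` (1 B), so it starts at offset 2 + 4 + 1 = 7 and occupies 2 bytes.
Bytes at offsets 7..8: 6A 38.
Little-endian stores the least-significant byte at the lowest address.
Reassemble most-significant byte first: 38 6A → 0x386A.
0x386A = 14442.

14442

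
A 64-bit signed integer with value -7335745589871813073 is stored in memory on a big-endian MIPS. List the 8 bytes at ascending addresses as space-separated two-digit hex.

Two's complement of -7335745589871813073 in 64 bits: 7335745589871813073 = 0x65CDCDBF5EF2A1D1; invert → 0x9A323240A10D5E2E; add 1 → 0x9A323240A10D5E2F.
Split into bytes (most-significant first): 9A 32 32 40 A1 0D 5E 2F.
Big-endian: lowest address holds the most-significant byte.
So the memory order matches the most-significant-first order: 9A 32 32 40 A1 0D 5E 2F.

9A 32 32 40 A1 0D 5E 2F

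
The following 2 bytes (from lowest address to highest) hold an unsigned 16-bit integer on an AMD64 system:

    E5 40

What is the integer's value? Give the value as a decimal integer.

16613

Little-endian stores the least-significant byte at the lowest address.
Reassemble most-significant byte first: 40 E5 → 0x40E5.
0x40E5 = 16613.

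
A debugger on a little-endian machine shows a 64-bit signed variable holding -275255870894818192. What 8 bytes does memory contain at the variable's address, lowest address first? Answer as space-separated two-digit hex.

70 3C F9 68 3E 18 2E FC

Two's complement of -275255870894818192 in 64 bits: 275255870894818192 = 0x03D1E7C19706C390; invert → 0xFC2E183E68F93C6F; add 1 → 0xFC2E183E68F93C70.
Split into bytes (most-significant first): FC 2E 18 3E 68 F9 3C 70.
Little-endian stores the least-significant byte at the lowest address.
So at ascending addresses the bytes are 70 3C F9 68 3E 18 2E FC.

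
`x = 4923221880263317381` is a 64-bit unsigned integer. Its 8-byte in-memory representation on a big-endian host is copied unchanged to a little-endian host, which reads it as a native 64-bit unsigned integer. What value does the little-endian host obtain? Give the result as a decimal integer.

9626310317425054276

4923221880263317381 in 64-bit hexadecimal is 0x4452CC373B869785.
Stored big-endian, the bytes at ascending addresses are 44 52 CC 37 3B 86 97 85.
Read back as little-endian, the first byte is least significant, giving 0x8597863B37CC5244.
0x8597863B37CC5244 = 9626310317425054276.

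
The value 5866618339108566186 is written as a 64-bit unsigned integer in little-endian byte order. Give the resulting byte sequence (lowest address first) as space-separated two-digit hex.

5866618339108566186 in hexadecimal, padded to 64 bits, is 0x516A6A4BF75BB4AA.
Split into bytes (most-significant first): 51 6A 6A 4B F7 5B B4 AA.
In little-endian order the low byte comes first in memory.
So at ascending addresses the bytes are AA B4 5B F7 4B 6A 6A 51.

AA B4 5B F7 4B 6A 6A 51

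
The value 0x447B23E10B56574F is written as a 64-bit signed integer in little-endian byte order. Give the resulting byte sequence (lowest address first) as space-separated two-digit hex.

Split into bytes (most-significant first): 44 7B 23 E1 0B 56 57 4F.
Little-endian: lowest address holds the least-significant byte.
So at ascending addresses the bytes are 4F 57 56 0B E1 23 7B 44.

4F 57 56 0B E1 23 7B 44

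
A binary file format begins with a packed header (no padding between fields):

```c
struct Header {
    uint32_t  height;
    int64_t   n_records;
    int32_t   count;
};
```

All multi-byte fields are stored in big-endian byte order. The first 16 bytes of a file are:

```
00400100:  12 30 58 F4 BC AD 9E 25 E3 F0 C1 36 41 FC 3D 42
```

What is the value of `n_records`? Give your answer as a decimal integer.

-4851047338032971466

`n_records` follows `height` (4 bytes), so it starts at byte offset 4 and occupies 8 bytes.
Bytes at offsets 4..11: BC AD 9E 25 E3 F0 C1 36.
In big-endian order the high byte comes first in memory.
The bytes are already most-significant first: 0xBCAD9E25E3F0C136.
Top bit is set, so as a signed 64-bit value this is 0xBCAD9E25E3F0C136 − 2^64 = -4851047338032971466.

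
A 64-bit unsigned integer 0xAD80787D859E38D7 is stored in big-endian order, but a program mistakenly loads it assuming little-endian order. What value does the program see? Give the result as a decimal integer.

Stored big-endian, the bytes at ascending addresses are AD 80 78 7D 85 9E 38 D7.
Read back as little-endian, the first byte is least significant, giving 0xD7389E857D7880AD.
0xD7389E857D7880AD = 15508319613023191213.

15508319613023191213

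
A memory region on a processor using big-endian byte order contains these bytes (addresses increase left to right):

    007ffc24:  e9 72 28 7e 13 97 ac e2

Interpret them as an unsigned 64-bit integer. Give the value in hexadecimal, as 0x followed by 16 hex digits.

0xE972287E1397ACE2

In big-endian order the high byte comes first in memory.
The bytes are already most-significant first: 0xE972287E1397ACE2.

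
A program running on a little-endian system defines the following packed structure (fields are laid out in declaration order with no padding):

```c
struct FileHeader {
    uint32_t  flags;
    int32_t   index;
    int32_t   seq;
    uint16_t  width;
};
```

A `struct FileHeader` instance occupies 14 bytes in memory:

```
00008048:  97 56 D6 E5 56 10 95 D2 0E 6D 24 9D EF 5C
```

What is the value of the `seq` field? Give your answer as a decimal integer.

-1658557170

`seq` follows `flags` (4 B), `index` (4 B), so it starts at offset 4 + 4 = 8 and occupies 4 bytes.
Bytes at offsets 8..11: 0E 6D 24 9D.
In little-endian order the low byte comes first in memory.
Reassemble most-significant byte first: 9D 24 6D 0E → 0x9D246D0E.
Top bit is set, so as a signed 32-bit value this is 0x9D246D0E − 2^32 = -1658557170.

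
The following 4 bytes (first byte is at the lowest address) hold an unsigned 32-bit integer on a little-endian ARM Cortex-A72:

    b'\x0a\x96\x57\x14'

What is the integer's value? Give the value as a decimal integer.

341284362

Little-endian: lowest address holds the least-significant byte.
Reassemble most-significant byte first: 14 57 96 0A → 0x1457960A.
0x1457960A = 341284362.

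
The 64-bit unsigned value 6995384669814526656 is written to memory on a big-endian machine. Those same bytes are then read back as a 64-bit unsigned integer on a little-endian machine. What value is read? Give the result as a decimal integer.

6995384669814526656 in 64-bit hexadecimal is 0x6114994B478212C0.
Stored big-endian, the bytes at ascending addresses are 61 14 99 4B 47 82 12 C0.
Read back as little-endian, the first byte is least significant, giving 0xC01282474B991461.
0xC01282474B991461 = 13840267847585567841.

13840267847585567841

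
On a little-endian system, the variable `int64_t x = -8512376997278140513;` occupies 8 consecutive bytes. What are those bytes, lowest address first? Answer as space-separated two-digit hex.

Two's complement of -8512376997278140513 in 64 bits: 8512376997278140513 = 0x762209C74CF84861; invert → 0x89DDF638B307B79E; add 1 → 0x89DDF638B307B79F.
Split into bytes (most-significant first): 89 DD F6 38 B3 07 B7 9F.
Little-endian: lowest address holds the least-significant byte.
So at ascending addresses the bytes are 9F B7 07 B3 38 F6 DD 89.

9F B7 07 B3 38 F6 DD 89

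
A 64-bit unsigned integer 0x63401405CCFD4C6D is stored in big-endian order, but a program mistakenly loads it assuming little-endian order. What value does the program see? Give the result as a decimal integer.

7875948901064523875

Stored big-endian, the bytes at ascending addresses are 63 40 14 05 CC FD 4C 6D.
Read back as little-endian, the first byte is least significant, giving 0x6D4CFDCC05144063.
0x6D4CFDCC05144063 = 7875948901064523875.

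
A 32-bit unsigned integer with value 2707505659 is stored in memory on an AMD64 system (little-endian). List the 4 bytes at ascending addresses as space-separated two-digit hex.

FB 41 61 A1

2707505659 in hexadecimal, padded to 32 bits, is 0xA16141FB.
Split into bytes (most-significant first): A1 61 41 FB.
In little-endian order the low byte comes first in memory.
So at ascending addresses the bytes are FB 41 61 A1.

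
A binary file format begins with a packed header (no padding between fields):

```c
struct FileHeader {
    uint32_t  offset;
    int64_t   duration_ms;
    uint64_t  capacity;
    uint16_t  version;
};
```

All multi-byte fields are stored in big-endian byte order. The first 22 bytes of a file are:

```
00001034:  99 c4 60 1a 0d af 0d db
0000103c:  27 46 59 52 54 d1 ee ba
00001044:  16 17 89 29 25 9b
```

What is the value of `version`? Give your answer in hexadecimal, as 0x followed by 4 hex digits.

`version` follows `offset` (4 B), `duration_ms` (8 B), `capacity` (8 B), so it starts at offset 4 + 8 + 8 = 20 and occupies 2 bytes.
Bytes at offsets 20..21: 25 9B.
In big-endian order the high byte comes first in memory.
The bytes are already most-significant first: 0x259B.

0x259B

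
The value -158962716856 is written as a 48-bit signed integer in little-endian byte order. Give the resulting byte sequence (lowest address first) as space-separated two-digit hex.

Two's complement of -158962716856 in 48 bits: 158962716856 = 0x002502EA90B8; invert → 0xFFDAFD156F47; add 1 → 0xFFDAFD156F48.
Split into bytes (most-significant first): FF DA FD 15 6F 48.
In little-endian order the low byte comes first in memory.
So at ascending addresses the bytes are 48 6F 15 FD DA FF.

48 6F 15 FD DA FF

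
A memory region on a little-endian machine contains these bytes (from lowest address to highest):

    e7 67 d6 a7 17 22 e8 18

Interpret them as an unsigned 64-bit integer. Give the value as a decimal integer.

Little-endian stores the least-significant byte at the lowest address.
Reassemble most-significant byte first: 18 E8 22 17 A7 D6 67 E7 → 0x18E82217A7D667E7.
0x18E82217A7D667E7 = 1794721936502581223.

1794721936502581223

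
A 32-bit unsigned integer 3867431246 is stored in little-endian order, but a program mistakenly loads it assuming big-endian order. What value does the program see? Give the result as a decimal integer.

3867431246 in 32-bit hexadecimal is 0xE684514E.
Stored little-endian, the bytes at ascending addresses are 4E 51 84 E6.
Read back as big-endian, the last byte is least significant, giving 0x4E5184E6.
0x4E5184E6 = 1313965286.

1313965286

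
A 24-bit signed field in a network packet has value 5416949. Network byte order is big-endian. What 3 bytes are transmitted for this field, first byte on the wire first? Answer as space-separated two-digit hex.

52 A7 F5

5416949 in hexadecimal, padded to 24 bits, is 0x52A7F5.
Split into bytes (most-significant first): 52 A7 F5.
In big-endian order the high byte comes first in memory.
So the memory order matches the most-significant-first order: 52 A7 F5.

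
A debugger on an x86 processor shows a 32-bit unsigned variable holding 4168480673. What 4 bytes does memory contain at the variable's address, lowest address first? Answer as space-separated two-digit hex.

A1 F7 75 F8

4168480673 in hexadecimal, padded to 32 bits, is 0xF875F7A1.
Split into bytes (most-significant first): F8 75 F7 A1.
Little-endian stores the least-significant byte at the lowest address.
So at ascending addresses the bytes are A1 F7 75 F8.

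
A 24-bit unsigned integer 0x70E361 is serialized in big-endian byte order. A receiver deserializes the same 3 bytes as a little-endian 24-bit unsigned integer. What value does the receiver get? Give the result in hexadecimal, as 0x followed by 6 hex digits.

Stored big-endian, the bytes at ascending addresses are 70 E3 61.
Read back as little-endian, the first byte is least significant, giving 0x61E370.

0x61E370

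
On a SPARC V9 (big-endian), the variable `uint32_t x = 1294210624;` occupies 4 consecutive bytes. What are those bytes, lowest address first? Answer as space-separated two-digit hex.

1294210624 in hexadecimal, padded to 32 bits, is 0x4D241640.
Split into bytes (most-significant first): 4D 24 16 40.
In big-endian order the high byte comes first in memory.
So the memory order matches the most-significant-first order: 4D 24 16 40.

4D 24 16 40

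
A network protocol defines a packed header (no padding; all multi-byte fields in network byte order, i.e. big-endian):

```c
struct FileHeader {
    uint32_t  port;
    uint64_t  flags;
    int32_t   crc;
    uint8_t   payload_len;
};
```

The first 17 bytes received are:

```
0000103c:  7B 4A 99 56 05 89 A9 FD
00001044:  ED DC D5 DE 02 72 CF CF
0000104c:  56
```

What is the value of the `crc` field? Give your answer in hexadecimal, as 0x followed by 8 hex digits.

0x0272CFCF

`crc` follows `port` (4 B), `flags` (8 B), so it starts at offset 4 + 8 = 12 and occupies 4 bytes.
Bytes at offsets 12..15: 02 72 CF CF.
Big-endian stores the most-significant byte at the lowest address.
The bytes are already most-significant first: 0x0272CFCF.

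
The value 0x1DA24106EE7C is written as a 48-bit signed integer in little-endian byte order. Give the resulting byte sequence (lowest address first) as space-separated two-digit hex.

7C EE 06 41 A2 1D

Split into bytes (most-significant first): 1D A2 41 06 EE 7C.
In little-endian order the low byte comes first in memory.
So at ascending addresses the bytes are 7C EE 06 41 A2 1D.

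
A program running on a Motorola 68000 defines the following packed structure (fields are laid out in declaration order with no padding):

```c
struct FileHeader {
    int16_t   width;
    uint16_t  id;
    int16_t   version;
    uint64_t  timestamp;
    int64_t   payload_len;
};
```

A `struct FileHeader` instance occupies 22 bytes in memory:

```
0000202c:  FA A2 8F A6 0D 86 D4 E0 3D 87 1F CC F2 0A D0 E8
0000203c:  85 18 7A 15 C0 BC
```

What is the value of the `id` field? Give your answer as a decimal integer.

`id` follows `width` (2 bytes), so it starts at byte offset 2 and occupies 2 bytes.
Bytes at offsets 2..3: 8F A6.
Big-endian stores the most-significant byte at the lowest address.
The bytes are already most-significant first: 0x8FA6.
0x8FA6 = 36774.

36774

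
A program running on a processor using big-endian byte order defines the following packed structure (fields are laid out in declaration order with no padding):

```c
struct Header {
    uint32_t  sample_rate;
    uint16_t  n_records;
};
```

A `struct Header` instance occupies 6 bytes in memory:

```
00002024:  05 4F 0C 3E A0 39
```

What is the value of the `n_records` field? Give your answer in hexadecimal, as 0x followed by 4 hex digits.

0xA039

`n_records` follows `sample_rate` (4 bytes), so it starts at byte offset 4 and occupies 2 bytes.
Bytes at offsets 4..5: A0 39.
Big-endian stores the most-significant byte at the lowest address.
The bytes are already most-significant first: 0xA039.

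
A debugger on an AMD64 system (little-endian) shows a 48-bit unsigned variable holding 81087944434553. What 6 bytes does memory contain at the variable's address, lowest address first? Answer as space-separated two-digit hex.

79 A3 1F C2 BF 49

81087944434553 in hexadecimal, padded to 48 bits, is 0x49BFC21FA379.
Split into bytes (most-significant first): 49 BF C2 1F A3 79.
Little-endian: lowest address holds the least-significant byte.
So at ascending addresses the bytes are 79 A3 1F C2 BF 49.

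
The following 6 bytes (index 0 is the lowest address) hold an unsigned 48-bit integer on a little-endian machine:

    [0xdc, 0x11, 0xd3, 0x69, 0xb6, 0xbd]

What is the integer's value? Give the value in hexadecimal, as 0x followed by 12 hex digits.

Little-endian: lowest address holds the least-significant byte.
Reassemble most-significant byte first: BD B6 69 D3 11 DC → 0xBDB669D311DC.

0xBDB669D311DC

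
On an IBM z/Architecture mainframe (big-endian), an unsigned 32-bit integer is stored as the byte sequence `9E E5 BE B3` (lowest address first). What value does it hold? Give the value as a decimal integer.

2665856691

Big-endian: lowest address holds the most-significant byte.
The bytes are already most-significant first: 0x9EE5BEB3.
0x9EE5BEB3 = 2665856691.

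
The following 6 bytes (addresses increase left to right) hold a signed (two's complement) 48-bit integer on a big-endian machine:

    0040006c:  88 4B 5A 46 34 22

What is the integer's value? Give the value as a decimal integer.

-131617758235614

In big-endian order the high byte comes first in memory.
The bytes are already most-significant first: 0x884B5A463422.
Top bit is set, so as a signed 48-bit value this is 0x884B5A463422 − 2^48 = -131617758235614.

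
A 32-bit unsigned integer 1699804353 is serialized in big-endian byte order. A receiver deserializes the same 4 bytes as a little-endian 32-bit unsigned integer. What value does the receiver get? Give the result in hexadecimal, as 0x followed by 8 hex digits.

0xC1F45065

1699804353 in 32-bit hexadecimal is 0x6550F4C1.
Stored big-endian, the bytes at ascending addresses are 65 50 F4 C1.
Read back as little-endian, the first byte is least significant, giving 0xC1F45065.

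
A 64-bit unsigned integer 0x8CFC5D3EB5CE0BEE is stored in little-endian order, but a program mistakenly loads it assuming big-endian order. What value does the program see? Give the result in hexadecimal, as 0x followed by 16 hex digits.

Stored little-endian, the bytes at ascending addresses are EE 0B CE B5 3E 5D FC 8C.
Read back as big-endian, the last byte is least significant, giving 0xEE0BCEB53E5DFC8C.

0xEE0BCEB53E5DFC8C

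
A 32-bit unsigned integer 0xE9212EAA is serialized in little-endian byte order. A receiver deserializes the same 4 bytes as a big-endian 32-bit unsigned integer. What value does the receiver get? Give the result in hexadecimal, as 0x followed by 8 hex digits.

Stored little-endian, the bytes at ascending addresses are AA 2E 21 E9.
Read back as big-endian, the last byte is least significant, giving 0xAA2E21E9.

0xAA2E21E9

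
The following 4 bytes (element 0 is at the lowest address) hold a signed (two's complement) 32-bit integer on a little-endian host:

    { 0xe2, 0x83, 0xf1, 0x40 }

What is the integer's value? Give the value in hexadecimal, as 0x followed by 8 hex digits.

0x40F183E2

Little-endian: lowest address holds the least-significant byte.
Reassemble most-significant byte first: 40 F1 83 E2 → 0x40F183E2.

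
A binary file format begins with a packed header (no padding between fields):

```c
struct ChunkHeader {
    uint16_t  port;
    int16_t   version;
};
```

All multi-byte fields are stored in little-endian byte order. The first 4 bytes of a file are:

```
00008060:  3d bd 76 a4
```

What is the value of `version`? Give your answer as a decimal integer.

-23434

`version` follows `port` (2 bytes), so it starts at byte offset 2 and occupies 2 bytes.
Bytes at offsets 2..3: 76 A4.
In little-endian order the low byte comes first in memory.
Reassemble most-significant byte first: A4 76 → 0xA476.
Top bit is set, so as a signed 16-bit value this is 0xA476 − 2^16 = -23434.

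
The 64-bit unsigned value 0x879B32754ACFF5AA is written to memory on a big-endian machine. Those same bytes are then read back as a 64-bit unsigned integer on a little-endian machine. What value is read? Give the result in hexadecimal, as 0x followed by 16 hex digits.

0xAAF5CF4A75329B87

Stored big-endian, the bytes at ascending addresses are 87 9B 32 75 4A CF F5 AA.
Read back as little-endian, the first byte is least significant, giving 0xAAF5CF4A75329B87.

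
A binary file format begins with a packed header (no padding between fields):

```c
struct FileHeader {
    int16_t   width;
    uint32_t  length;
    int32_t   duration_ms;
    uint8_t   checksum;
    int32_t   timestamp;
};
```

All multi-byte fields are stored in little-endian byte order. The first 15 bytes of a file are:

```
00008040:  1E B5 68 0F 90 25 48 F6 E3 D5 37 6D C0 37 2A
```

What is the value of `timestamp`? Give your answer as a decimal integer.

`timestamp` follows `width` (2 B), `length` (4 B), `duration_ms` (4 B), `checksum` (1 B), so it starts at offset 2 + 4 + 4 + 1 = 11 and occupies 4 bytes.
Bytes at offsets 11..14: 6D C0 37 2A.
Little-endian: lowest address holds the least-significant byte.
Reassemble most-significant byte first: 2A 37 C0 6D → 0x2A37C06D.
0x2A37C06D = 708296813.

708296813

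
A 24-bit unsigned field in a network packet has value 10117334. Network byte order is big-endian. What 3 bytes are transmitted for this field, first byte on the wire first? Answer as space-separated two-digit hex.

9A 60 D6

10117334 in hexadecimal, padded to 24 bits, is 0x9A60D6.
Split into bytes (most-significant first): 9A 60 D6.
Big-endian stores the most-significant byte at the lowest address.
So the memory order matches the most-significant-first order: 9A 60 D6.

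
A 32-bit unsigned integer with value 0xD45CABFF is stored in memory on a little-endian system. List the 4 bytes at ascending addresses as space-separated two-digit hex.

FF AB 5C D4

Split into bytes (most-significant first): D4 5C AB FF.
Little-endian stores the least-significant byte at the lowest address.
So at ascending addresses the bytes are FF AB 5C D4.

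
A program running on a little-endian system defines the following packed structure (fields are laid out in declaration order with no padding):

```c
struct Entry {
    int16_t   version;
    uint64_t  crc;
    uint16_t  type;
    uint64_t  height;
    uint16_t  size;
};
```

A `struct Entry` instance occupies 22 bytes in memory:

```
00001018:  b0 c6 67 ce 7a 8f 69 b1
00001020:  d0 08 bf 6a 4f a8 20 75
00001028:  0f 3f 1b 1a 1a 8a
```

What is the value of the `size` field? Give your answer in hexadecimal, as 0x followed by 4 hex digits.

`size` follows `version` (2 B), `crc` (8 B), `type` (2 B), `height` (8 B), so it starts at offset 2 + 8 + 2 + 8 = 20 and occupies 2 bytes.
Bytes at offsets 20..21: 1A 8A.
Little-endian: lowest address holds the least-significant byte.
Reassemble most-significant byte first: 8A 1A → 0x8A1A.

0x8A1A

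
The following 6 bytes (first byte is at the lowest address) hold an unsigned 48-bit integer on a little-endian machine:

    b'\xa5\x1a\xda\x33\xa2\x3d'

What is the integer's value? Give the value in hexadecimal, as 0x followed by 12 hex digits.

Little-endian stores the least-significant byte at the lowest address.
Reassemble most-significant byte first: 3D A2 33 DA 1A A5 → 0x3DA233DA1AA5.

0x3DA233DA1AA5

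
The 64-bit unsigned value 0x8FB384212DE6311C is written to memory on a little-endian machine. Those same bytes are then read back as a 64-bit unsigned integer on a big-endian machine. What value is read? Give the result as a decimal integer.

Stored little-endian, the bytes at ascending addresses are 1C 31 E6 2D 21 84 B3 8F.
Read back as big-endian, the last byte is least significant, giving 0x1C31E62D2184B38F.
0x1C31E62D2184B38F = 2031657988431065999.

2031657988431065999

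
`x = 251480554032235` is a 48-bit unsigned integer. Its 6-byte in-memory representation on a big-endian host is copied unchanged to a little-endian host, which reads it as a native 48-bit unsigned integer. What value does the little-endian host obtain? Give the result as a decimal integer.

251480554032235 in 48-bit hexadecimal is 0xE4B861174C6B.
Stored big-endian, the bytes at ascending addresses are E4 B8 61 17 4C 6B.
Read back as little-endian, the first byte is least significant, giving 0x6B4C1761B8E4.
0x6B4C1761B8E4 = 117974553966820.

117974553966820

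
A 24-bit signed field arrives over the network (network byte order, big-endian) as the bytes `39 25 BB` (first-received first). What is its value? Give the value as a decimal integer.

3745211

In big-endian order the high byte comes first in memory.
The bytes are already most-significant first: 0x3925BB.
0x3925BB = 3745211.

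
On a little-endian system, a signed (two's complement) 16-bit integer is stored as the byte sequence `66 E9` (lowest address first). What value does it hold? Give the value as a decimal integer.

-5786

Little-endian: lowest address holds the least-significant byte.
Reassemble most-significant byte first: E9 66 → 0xE966.
Top bit is set, so as a signed 16-bit value this is 0xE966 − 2^16 = -5786.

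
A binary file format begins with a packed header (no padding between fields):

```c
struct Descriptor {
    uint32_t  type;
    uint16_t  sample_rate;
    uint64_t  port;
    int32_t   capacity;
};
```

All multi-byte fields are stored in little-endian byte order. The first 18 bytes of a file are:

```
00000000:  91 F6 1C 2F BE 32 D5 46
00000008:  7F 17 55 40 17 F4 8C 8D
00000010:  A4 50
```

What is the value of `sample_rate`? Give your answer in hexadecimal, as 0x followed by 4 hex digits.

`sample_rate` follows `type` (4 bytes), so it starts at byte offset 4 and occupies 2 bytes.
Bytes at offsets 4..5: BE 32.
Little-endian stores the least-significant byte at the lowest address.
Reassemble most-significant byte first: 32 BE → 0x32BE.

0x32BE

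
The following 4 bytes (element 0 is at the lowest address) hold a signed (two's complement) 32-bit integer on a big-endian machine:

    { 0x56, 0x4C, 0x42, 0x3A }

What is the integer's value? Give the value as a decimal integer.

In big-endian order the high byte comes first in memory.
The bytes are already most-significant first: 0x564C423A.
0x564C423A = 1447838266.

1447838266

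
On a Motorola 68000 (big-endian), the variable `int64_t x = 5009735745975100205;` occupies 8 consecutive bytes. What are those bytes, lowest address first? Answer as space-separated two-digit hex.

5009735745975100205 in hexadecimal, padded to 64 bits, is 0x4586281E456C232D.
Split into bytes (most-significant first): 45 86 28 1E 45 6C 23 2D.
In big-endian order the high byte comes first in memory.
So the memory order matches the most-significant-first order: 45 86 28 1E 45 6C 23 2D.

45 86 28 1E 45 6C 23 2D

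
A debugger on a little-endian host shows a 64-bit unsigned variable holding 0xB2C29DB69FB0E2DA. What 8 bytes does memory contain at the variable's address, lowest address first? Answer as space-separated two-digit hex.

Split into bytes (most-significant first): B2 C2 9D B6 9F B0 E2 DA.
Little-endian stores the least-significant byte at the lowest address.
So at ascending addresses the bytes are DA E2 B0 9F B6 9D C2 B2.

DA E2 B0 9F B6 9D C2 B2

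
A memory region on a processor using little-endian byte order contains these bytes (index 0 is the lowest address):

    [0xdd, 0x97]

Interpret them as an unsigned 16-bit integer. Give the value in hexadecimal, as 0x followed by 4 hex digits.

0x97DD

Little-endian: lowest address holds the least-significant byte.
Reassemble most-significant byte first: 97 DD → 0x97DD.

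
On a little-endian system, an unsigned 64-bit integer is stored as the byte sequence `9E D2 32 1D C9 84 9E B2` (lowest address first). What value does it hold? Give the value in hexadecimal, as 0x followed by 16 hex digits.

0xB29E84C91D32D29E

Little-endian stores the least-significant byte at the lowest address.
Reassemble most-significant byte first: B2 9E 84 C9 1D 32 D2 9E → 0xB29E84C91D32D29E.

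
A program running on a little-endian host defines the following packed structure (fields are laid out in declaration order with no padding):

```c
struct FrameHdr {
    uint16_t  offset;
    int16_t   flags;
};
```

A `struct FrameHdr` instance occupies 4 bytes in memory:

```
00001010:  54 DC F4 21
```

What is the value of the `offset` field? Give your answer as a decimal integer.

`offset` is the first field, at byte offset 0, occupying 2 bytes.
Bytes at offsets 0..1: 54 DC.
Little-endian: lowest address holds the least-significant byte.
Reassemble most-significant byte first: DC 54 → 0xDC54.
0xDC54 = 56404.

56404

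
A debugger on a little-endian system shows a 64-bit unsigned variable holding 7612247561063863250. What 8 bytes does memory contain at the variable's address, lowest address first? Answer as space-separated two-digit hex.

7612247561063863250 in hexadecimal, padded to 64 bits, is 0x69A422D34B8B93D2.
Split into bytes (most-significant first): 69 A4 22 D3 4B 8B 93 D2.
Little-endian: lowest address holds the least-significant byte.
So at ascending addresses the bytes are D2 93 8B 4B D3 22 A4 69.

D2 93 8B 4B D3 22 A4 69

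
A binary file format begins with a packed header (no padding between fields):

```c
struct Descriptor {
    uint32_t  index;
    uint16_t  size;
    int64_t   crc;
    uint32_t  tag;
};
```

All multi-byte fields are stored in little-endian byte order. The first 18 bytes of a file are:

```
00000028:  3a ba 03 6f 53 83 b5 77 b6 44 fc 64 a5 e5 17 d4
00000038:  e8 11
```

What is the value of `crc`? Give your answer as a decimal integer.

`crc` follows `index` (4 B), `size` (2 B), so it starts at offset 4 + 2 = 6 and occupies 8 bytes.
Bytes at offsets 6..13: B5 77 B6 44 FC 64 A5 E5.
Little-endian stores the least-significant byte at the lowest address.
Reassemble most-significant byte first: E5 A5 64 FC 44 B6 77 B5 → 0xE5A564FC44B677B5.
Top bit is set, so as a signed 64-bit value this is 0xE5A564FC44B677B5 − 2^64 = -1899000633219450955.

-1899000633219450955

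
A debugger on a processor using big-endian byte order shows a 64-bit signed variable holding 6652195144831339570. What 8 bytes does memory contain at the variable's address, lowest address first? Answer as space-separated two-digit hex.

6652195144831339570 in hexadecimal, padded to 64 bits, is 0x5C51583D48400C32.
Split into bytes (most-significant first): 5C 51 58 3D 48 40 0C 32.
Big-endian stores the most-significant byte at the lowest address.
So the memory order matches the most-significant-first order: 5C 51 58 3D 48 40 0C 32.

5C 51 58 3D 48 40 0C 32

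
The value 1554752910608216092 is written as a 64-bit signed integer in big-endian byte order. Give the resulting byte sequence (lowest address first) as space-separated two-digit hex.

15 93 97 88 E6 4E B0 1C

1554752910608216092 in hexadecimal, padded to 64 bits, is 0x15939788E64EB01C.
Split into bytes (most-significant first): 15 93 97 88 E6 4E B0 1C.
Big-endian stores the most-significant byte at the lowest address.
So the memory order matches the most-significant-first order: 15 93 97 88 E6 4E B0 1C.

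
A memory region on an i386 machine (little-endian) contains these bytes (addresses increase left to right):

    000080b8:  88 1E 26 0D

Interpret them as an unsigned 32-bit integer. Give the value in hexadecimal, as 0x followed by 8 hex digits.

0x0D261E88

Little-endian stores the least-significant byte at the lowest address.
Reassemble most-significant byte first: 0D 26 1E 88 → 0x0D261E88.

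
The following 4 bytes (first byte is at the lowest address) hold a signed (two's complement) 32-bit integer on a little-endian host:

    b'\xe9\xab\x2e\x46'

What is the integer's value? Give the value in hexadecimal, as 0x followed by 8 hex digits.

0x462EABE9

Little-endian: lowest address holds the least-significant byte.
Reassemble most-significant byte first: 46 2E AB E9 → 0x462EABE9.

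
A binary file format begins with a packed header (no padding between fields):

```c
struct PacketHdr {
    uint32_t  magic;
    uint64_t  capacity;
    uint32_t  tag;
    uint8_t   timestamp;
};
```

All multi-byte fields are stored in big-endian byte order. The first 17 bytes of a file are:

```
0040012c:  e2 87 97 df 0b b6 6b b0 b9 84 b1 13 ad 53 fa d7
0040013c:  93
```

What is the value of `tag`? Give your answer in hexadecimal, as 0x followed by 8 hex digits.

0xAD53FAD7

`tag` follows `magic` (4 B), `capacity` (8 B), so it starts at offset 4 + 8 = 12 and occupies 4 bytes.
Bytes at offsets 12..15: AD 53 FA D7.
In big-endian order the high byte comes first in memory.
The bytes are already most-significant first: 0xAD53FAD7.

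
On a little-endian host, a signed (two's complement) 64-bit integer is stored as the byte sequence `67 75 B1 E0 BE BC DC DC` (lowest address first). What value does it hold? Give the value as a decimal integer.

Little-endian stores the least-significant byte at the lowest address.
Reassemble most-significant byte first: DC DC BC BE E0 B1 75 67 → 0xDCDCBCBEE0B17567.
Top bit is set, so as a signed 64-bit value this is 0xDCDCBCBEE0B17567 − 2^64 = -2531941362489526937.

-2531941362489526937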